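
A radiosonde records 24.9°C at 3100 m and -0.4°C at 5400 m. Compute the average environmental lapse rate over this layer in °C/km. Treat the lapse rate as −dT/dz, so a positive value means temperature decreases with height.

11°C/km

Γ = −ΔT/Δz = (24.9 − (-0.4)) / (5400 − 3100) m
  = 25.3°C / 2.3 km = 11°C/km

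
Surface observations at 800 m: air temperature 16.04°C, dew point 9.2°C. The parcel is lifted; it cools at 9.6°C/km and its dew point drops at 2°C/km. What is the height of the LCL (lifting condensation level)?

T and T_d converge at 9.6 − 2 = 7.6°C per km
Height above start = (16.04 − 9.2) / 7.6 = 0.9 km
LCL altitude = 800 m + 900 m = 1700 m

1700 m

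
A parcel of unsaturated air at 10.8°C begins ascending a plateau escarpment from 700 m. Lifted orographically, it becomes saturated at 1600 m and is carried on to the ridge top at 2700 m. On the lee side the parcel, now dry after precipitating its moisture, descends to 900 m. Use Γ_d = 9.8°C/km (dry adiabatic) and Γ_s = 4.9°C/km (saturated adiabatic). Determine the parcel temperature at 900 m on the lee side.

14.23°C

Dry to 1600 m: -9.8 × 0.9 km = -8.82°C, so T = 1.98°C.
Saturated to 2700 m: -4.9 × 1.1 km = -5.39°C, so T = -3.41°C.
Dry descent to 900 m: +9.8 × 1.8 km = +17.64°C, so T = 14.23°C.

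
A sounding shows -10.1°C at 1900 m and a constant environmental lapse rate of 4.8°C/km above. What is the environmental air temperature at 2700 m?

-13.94°C

From 1900 m to 2700 m (environmental): cools by 4.8 × 0.8 = 3.84°C, giving -13.94°C.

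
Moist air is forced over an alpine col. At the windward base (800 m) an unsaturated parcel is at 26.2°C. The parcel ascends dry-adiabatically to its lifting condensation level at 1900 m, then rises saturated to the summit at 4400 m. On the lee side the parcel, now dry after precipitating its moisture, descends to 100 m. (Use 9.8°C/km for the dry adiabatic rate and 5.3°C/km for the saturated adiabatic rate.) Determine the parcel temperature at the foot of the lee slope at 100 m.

Dry to 1900 m: -9.8 × 1.1 km = -10.78°C, so T = 15.42°C.
Saturated to 4400 m: -5.3 × 2.5 km = -13.25°C, so T = 2.17°C.
Dry descent to 100 m: +9.8 × 4.3 km = +42.14°C, so T = 44.31°C.

44.31°C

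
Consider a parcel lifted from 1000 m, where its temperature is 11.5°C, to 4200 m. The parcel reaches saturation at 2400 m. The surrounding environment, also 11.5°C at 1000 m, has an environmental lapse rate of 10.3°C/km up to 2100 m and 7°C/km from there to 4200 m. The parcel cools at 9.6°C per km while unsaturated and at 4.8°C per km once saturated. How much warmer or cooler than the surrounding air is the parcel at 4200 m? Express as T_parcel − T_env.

+3.95°C (parcel warmer than environment)

Parcel:
  1000 → 2400 m (dry, 9.6°C/km): ΔT = -9.6 × 1.4 = -13.44°C → T = -1.94°C
  2400 → 4200 m (saturated, 4.8°C/km): ΔT = -4.8 × 1.8 = -8.64°C → T = -10.58°C
Environment:
  1000 → 2100 m (environment, lower layer, 10.3°C/km): ΔT = -10.3 × 1.1 = -11.33°C → T = 0.17°C
  2100 → 4200 m (environment, upper layer, 7°C/km): ΔT = -7 × 2.1 = -14.7°C → T = -14.53°C
T_parcel − T_env = -10.58 − (-14.53) = +3.95°C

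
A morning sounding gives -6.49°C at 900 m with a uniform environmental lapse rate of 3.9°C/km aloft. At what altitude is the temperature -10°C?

Height above start = (-6.49 − (-10)) / 3.9 = 0.9 km
Altitude = 900 m + 900 m = 1800 m

1800 m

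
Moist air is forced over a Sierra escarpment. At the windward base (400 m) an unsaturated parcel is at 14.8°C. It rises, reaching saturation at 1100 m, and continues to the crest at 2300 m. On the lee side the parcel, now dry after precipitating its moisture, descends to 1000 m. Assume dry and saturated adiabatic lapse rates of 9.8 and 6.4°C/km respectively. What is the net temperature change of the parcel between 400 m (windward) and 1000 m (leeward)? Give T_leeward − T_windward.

-1.8°C

From 400 m to 1100 m (dry): cools by 9.8 × 0.7 = 6.86°C, giving 7.94°C.
From 1100 m to 2300 m (saturated): cools by 6.4 × 1.2 = 7.68°C, giving 0.26°C.
From 2300 m to 1000 m (dry descent): warms by 9.8 × 1.3 = 12.74°C, giving 13°C.
Net change vs windward start: 13 − 14.8 = -1.8°C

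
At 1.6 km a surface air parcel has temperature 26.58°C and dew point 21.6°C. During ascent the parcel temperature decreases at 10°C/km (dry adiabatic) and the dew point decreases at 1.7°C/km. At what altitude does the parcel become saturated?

2.2 km

T and T_d converge at 10 − 1.7 = 8.3°C per km
Height above start = (26.58 − 21.6) / 8.3 = 0.6 km
LCL altitude = 1600 m + 600 m = 2200 m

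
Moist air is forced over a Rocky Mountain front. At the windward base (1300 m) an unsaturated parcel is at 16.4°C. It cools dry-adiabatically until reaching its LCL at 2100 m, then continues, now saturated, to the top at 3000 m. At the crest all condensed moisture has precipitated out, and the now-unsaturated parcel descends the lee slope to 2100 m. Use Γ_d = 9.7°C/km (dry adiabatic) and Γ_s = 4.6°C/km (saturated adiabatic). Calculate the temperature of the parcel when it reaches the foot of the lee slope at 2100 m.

1300–2100 m, dry: Δz = 0.8 km ⇒ ΔT = -7.76°C; T = 8.64°C
2100–3000 m, saturated: Δz = 0.9 km ⇒ ΔT = -4.14°C; T = 4.5°C
3000–2100 m, dry descent: Δz = 0.9 km ⇒ ΔT = +8.73°C; T = 13.23°C

13.23°C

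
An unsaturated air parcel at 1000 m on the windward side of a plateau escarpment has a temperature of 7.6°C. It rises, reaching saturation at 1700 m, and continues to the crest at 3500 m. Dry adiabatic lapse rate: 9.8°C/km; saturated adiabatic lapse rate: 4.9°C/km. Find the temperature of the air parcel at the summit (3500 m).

-8.08°C

1000 → 1700 m (dry, 9.8°C/km): ΔT = -9.8 × 0.7 = -6.86°C → T = 0.74°C
1700 → 3500 m (saturated, 4.9°C/km): ΔT = -4.9 × 1.8 = -8.82°C → T = -8.08°C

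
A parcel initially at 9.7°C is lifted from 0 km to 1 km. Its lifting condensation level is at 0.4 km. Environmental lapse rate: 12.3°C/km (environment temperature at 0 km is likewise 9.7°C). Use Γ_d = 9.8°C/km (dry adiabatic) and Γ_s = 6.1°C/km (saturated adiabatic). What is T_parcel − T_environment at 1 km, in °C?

Parcel:
  0 → 400 m (dry, 9.8°C/km): ΔT = -9.8 × 0.4 = -3.92°C → T = 5.78°C
  400 → 1000 m (saturated, 6.1°C/km): ΔT = -6.1 × 0.6 = -3.66°C → T = 2.12°C
Environment:
  0 → 1000 m (environment, 12.3°C/km): ΔT = -12.3 × 1 = -12.3°C → T = -2.6°C
T_parcel − T_env = 2.12 − (-2.6) = +4.72°C

+4.72°C (parcel warmer than environment)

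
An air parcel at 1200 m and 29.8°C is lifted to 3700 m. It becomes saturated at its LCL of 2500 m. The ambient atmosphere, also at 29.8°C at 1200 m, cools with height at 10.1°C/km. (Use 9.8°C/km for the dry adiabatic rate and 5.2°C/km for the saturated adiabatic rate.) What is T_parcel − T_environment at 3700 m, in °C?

Parcel:
  Dry to 2500 m: -9.8 × 1.3 km = -12.74°C, so T = 17.06°C.
  Saturated to 3700 m: -5.2 × 1.2 km = -6.24°C, so T = 10.82°C.
Environment:
  Environment to 3700 m: -10.1 × 2.5 km = -25.25°C, so T = 4.55°C.
T_parcel − T_env = 10.82 − 4.55 = +6.27°C

+6.27°C (parcel warmer than environment)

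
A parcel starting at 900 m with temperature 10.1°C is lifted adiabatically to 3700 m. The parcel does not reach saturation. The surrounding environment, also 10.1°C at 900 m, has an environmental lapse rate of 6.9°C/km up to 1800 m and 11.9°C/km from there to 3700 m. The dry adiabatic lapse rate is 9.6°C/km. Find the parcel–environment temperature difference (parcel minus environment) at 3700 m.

+1.94°C (parcel warmer than environment)

Parcel:
  900 → 3700 m (dry, 9.6°C/km): ΔT = -9.6 × 2.8 = -26.88°C → T = -16.78°C
Environment:
  900 → 1800 m (environment, lower layer, 6.9°C/km): ΔT = -6.9 × 0.9 = -6.21°C → T = 3.89°C
  1800 → 3700 m (environment, upper layer, 11.9°C/km): ΔT = -11.9 × 1.9 = -22.61°C → T = -18.72°C
T_parcel − T_env = -16.78 − (-18.72) = +1.94°C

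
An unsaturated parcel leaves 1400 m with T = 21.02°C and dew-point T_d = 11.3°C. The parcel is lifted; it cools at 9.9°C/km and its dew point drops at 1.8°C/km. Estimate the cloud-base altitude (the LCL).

T and T_d converge at 9.9 − 1.8 = 8.1°C per km
Height above start = (21.02 − 11.3) / 8.1 = 1.2 km
LCL altitude = 1400 m + 1200 m = 2600 m

2600 m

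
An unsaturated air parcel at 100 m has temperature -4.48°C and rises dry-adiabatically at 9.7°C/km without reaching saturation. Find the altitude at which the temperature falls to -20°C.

1700 m

Height above start = (-4.48 − (-20)) / 9.7 = 1.6 km
Altitude = 100 m + 1600 m = 1700 m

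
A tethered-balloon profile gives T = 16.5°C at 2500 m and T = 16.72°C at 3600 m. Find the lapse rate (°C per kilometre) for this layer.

-0.2°C/km

Γ = −ΔT/Δz = (16.5 − 16.72) / (3600 − 2500) m
  = -0.22°C / 1.1 km = -0.2°C/km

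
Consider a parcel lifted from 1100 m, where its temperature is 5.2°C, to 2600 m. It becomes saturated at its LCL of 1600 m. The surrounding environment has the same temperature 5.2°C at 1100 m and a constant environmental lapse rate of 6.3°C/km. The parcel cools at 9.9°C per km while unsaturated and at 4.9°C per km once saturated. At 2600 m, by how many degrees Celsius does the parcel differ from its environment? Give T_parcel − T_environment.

-0.4°C (parcel cooler than environment)

Parcel:
  1100–1600 m, dry: Δz = 0.5 km ⇒ ΔT = -4.95°C; T = 0.25°C
  1600–2600 m, saturated: Δz = 1 km ⇒ ΔT = -4.9°C; T = -4.65°C
Environment:
  1100–2600 m, environment: Δz = 1.5 km ⇒ ΔT = -9.45°C; T = -4.25°C
T_parcel − T_env = -4.65 − (-4.25) = -0.4°C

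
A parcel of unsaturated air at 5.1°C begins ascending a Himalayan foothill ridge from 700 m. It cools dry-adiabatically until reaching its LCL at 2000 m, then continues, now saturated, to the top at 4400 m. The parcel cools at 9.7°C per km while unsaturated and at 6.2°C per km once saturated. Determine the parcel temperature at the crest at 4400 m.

700 → 2000 m (dry, 9.7°C/km): ΔT = -9.7 × 1.3 = -12.61°C → T = -7.51°C
2000 → 4400 m (saturated, 6.2°C/km): ΔT = -6.2 × 2.4 = -14.88°C → T = -22.39°C

-22.39°C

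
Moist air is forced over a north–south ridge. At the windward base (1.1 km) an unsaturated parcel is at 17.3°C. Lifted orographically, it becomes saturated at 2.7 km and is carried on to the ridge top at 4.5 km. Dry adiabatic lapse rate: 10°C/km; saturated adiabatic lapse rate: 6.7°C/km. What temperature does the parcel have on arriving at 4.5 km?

1100–2700 m, dry: Δz = 1.6 km ⇒ ΔT = -16°C; T = 1.3°C
2700–4500 m, saturated: Δz = 1.8 km ⇒ ΔT = -12.06°C; T = -10.76°C

-10.76°C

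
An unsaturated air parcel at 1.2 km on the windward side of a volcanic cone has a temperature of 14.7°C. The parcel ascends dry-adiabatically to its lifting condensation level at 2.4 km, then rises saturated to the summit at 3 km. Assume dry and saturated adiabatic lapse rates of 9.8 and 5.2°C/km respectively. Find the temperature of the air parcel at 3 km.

1200–2400 m, dry: Δz = 1.2 km ⇒ ΔT = -11.76°C; T = 2.94°C
2400–3000 m, saturated: Δz = 0.6 km ⇒ ΔT = -3.12°C; T = -0.18°C

-0.18°C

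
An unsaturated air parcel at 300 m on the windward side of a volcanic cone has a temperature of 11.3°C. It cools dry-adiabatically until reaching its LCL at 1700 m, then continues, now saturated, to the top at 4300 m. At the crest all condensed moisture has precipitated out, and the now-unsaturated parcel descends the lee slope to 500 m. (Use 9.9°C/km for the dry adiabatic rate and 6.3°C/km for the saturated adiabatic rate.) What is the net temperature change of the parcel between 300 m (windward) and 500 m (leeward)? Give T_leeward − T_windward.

Dry to 1700 m: -9.9 × 1.4 km = -13.86°C, so T = -2.56°C.
Saturated to 4300 m: -6.3 × 2.6 km = -16.38°C, so T = -18.94°C.
Dry descent to 500 m: +9.9 × 3.8 km = +37.62°C, so T = 18.68°C.
Net change vs windward start: 18.68 − 11.3 = +7.38°C

+7.38°C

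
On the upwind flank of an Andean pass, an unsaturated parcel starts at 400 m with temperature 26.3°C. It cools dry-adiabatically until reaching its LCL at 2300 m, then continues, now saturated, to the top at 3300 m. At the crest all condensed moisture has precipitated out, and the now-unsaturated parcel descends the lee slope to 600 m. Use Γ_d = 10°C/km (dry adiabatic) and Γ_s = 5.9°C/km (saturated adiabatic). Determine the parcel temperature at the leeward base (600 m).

28.4°C

Dry to 2300 m: -10 × 1.9 km = -19°C, so T = 7.3°C.
Saturated to 3300 m: -5.9 × 1 km = -5.9°C, so T = 1.4°C.
Dry descent to 600 m: +10 × 2.7 km = +27°C, so T = 28.4°C.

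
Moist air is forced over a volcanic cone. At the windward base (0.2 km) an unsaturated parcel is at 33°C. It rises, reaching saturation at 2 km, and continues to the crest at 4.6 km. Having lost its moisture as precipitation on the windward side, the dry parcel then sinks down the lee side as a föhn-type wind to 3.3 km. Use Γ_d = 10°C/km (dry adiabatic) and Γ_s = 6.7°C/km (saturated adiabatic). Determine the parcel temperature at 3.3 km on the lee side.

200–2000 m, dry: Δz = 1.8 km ⇒ ΔT = -18°C; T = 15°C
2000–4600 m, saturated: Δz = 2.6 km ⇒ ΔT = -17.42°C; T = -2.42°C
4600–3300 m, dry descent: Δz = 1.3 km ⇒ ΔT = +13°C; T = 10.58°C

10.58°C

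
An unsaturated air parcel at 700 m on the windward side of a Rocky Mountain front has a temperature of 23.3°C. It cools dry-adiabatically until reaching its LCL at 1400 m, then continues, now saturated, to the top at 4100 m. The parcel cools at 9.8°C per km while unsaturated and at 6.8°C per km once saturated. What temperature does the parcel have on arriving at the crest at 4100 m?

700 → 1400 m (dry, 9.8°C/km): ΔT = -9.8 × 0.7 = -6.86°C → T = 16.44°C
1400 → 4100 m (saturated, 6.8°C/km): ΔT = -6.8 × 2.7 = -18.36°C → T = -1.92°C

-1.92°C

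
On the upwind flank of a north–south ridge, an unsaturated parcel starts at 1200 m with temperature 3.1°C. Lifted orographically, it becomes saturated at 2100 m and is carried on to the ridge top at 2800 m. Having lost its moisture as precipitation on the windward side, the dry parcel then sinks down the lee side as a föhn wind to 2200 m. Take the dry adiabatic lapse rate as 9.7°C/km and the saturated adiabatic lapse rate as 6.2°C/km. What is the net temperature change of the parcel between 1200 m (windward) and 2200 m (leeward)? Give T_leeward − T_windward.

-7.25°C

Dry to 2100 m: -9.7 × 0.9 km = -8.73°C, so T = -5.63°C.
Saturated to 2800 m: -6.2 × 0.7 km = -4.34°C, so T = -9.97°C.
Dry descent to 2200 m: +9.7 × 0.6 km = +5.82°C, so T = -4.15°C.
Net change vs windward start: -4.15 − 3.1 = -7.25°C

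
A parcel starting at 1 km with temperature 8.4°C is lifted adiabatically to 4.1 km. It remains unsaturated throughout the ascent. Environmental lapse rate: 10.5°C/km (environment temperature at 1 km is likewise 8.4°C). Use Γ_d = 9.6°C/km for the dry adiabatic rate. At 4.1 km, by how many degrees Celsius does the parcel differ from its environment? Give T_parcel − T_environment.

Parcel:
  From 1000 m to 4100 m (dry): cools by 9.6 × 3.1 = 29.76°C, giving -21.36°C.
Environment:
  From 1000 m to 4100 m (environment): cools by 10.5 × 3.1 = 32.55°C, giving -24.15°C.
T_parcel − T_env = -21.36 − (-24.15) = +2.79°C

+2.79°C (parcel warmer than environment)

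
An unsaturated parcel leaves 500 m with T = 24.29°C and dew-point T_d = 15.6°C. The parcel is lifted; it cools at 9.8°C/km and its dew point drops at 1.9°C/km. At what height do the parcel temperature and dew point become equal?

T and T_d converge at 9.8 − 1.9 = 7.9°C per km
Height above start = (24.29 − 15.6) / 7.9 = 1.1 km
LCL altitude = 500 m + 1100 m = 1600 m

1600 m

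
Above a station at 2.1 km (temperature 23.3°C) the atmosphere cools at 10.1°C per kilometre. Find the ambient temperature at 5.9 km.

-15.08°C

Environmental to 5900 m: -10.1 × 3.8 km = -38.38°C, so T = -15.08°C.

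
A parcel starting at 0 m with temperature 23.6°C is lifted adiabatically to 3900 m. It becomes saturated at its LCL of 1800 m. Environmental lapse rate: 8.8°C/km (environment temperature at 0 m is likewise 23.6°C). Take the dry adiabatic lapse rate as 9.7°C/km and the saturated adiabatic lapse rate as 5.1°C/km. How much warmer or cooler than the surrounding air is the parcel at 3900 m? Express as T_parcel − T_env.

+6.15°C (parcel warmer than environment)

Parcel:
  Dry to 1800 m: -9.7 × 1.8 km = -17.46°C, so T = 6.14°C.
  Saturated to 3900 m: -5.1 × 2.1 km = -10.71°C, so T = -4.57°C.
Environment:
  Environment to 3900 m: -8.8 × 3.9 km = -34.32°C, so T = -10.72°C.
T_parcel − T_env = -4.57 − (-10.72) = +6.15°C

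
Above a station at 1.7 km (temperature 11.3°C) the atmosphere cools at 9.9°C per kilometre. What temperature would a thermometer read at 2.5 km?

1700 → 2500 m (environmental, 9.9°C/km): ΔT = -9.9 × 0.8 = -7.92°C → T = 3.38°C

3.38°C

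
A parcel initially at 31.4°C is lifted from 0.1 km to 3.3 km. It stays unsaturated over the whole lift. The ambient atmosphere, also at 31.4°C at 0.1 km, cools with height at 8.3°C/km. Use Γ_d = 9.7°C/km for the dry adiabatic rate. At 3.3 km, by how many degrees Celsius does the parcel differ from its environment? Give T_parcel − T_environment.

-4.48°C (parcel cooler than environment)

Parcel:
  Dry to 3300 m: -9.7 × 3.2 km = -31.04°C, so T = 0.36°C.
Environment:
  Environment to 3300 m: -8.3 × 3.2 km = -26.56°C, so T = 4.84°C.
T_parcel − T_env = 0.36 − 4.84 = -4.48°C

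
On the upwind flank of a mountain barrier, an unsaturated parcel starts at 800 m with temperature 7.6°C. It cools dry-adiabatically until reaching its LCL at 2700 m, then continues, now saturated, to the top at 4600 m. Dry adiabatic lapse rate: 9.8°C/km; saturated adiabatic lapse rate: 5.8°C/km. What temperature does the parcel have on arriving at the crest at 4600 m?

-22.04°C

800–2700 m, dry: Δz = 1.9 km ⇒ ΔT = -18.62°C; T = -11.02°C
2700–4600 m, saturated: Δz = 1.9 km ⇒ ΔT = -11.02°C; T = -22.04°C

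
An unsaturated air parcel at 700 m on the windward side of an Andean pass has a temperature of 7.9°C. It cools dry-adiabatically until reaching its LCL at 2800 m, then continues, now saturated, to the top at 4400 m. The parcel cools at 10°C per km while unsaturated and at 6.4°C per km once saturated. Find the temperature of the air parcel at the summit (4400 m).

-23.34°C

700–2800 m, dry: Δz = 2.1 km ⇒ ΔT = -21°C; T = -13.1°C
2800–4400 m, saturated: Δz = 1.6 km ⇒ ΔT = -10.24°C; T = -23.34°C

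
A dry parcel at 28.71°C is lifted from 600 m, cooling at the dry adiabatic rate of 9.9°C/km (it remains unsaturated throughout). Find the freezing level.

Height above start = (28.71 − 0) / 9.9 = 2.9 km
Altitude = 600 m + 2900 m = 3500 m

3500 m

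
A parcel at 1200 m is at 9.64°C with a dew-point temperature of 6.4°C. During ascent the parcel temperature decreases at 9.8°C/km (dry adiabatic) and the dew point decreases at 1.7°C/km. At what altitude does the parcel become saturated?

1600 m

T and T_d converge at 9.8 − 1.7 = 8.1°C per km
Height above start = (9.64 − 6.4) / 8.1 = 0.4 km
LCL altitude = 1200 m + 400 m = 1600 m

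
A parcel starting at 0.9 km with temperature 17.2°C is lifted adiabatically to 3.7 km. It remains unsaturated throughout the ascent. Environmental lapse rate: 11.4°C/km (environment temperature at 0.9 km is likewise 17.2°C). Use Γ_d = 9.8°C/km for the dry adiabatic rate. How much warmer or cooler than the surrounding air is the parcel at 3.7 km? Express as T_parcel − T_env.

Parcel:
  900–3700 m, dry: Δz = 2.8 km ⇒ ΔT = -27.44°C; T = -10.24°C
Environment:
  900–3700 m, environment: Δz = 2.8 km ⇒ ΔT = -31.92°C; T = -14.72°C
T_parcel − T_env = -10.24 − (-14.72) = +4.48°C

+4.48°C (parcel warmer than environment)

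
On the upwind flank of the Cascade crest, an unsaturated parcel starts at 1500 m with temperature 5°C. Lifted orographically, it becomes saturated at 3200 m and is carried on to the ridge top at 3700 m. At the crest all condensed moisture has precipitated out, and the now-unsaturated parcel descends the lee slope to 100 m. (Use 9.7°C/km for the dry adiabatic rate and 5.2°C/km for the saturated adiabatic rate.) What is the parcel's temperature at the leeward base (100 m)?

20.83°C

From 1500 m to 3200 m (dry): cools by 9.7 × 1.7 = 16.49°C, giving -11.49°C.
From 3200 m to 3700 m (saturated): cools by 5.2 × 0.5 = 2.6°C, giving -14.09°C.
From 3700 m to 100 m (dry descent): warms by 9.7 × 3.6 = 34.92°C, giving 20.83°C.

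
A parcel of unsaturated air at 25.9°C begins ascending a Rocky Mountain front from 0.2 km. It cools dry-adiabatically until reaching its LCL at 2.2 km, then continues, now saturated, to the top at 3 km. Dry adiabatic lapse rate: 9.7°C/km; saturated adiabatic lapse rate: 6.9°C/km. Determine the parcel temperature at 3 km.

From 200 m to 2200 m (dry): cools by 9.7 × 2 = 19.4°C, giving 6.5°C.
From 2200 m to 3000 m (saturated): cools by 6.9 × 0.8 = 5.52°C, giving 0.98°C.

0.98°C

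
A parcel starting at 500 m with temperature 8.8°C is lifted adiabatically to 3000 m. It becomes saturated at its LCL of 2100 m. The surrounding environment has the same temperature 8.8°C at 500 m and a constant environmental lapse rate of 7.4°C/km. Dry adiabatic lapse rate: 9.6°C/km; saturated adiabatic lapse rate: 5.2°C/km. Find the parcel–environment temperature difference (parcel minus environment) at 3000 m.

Parcel:
  500–2100 m, dry: Δz = 1.6 km ⇒ ΔT = -15.36°C; T = -6.56°C
  2100–3000 m, saturated: Δz = 0.9 km ⇒ ΔT = -4.68°C; T = -11.24°C
Environment:
  500–3000 m, environment: Δz = 2.5 km ⇒ ΔT = -18.5°C; T = -9.7°C
T_parcel − T_env = -11.24 − (-9.7) = -1.54°C

-1.54°C (parcel cooler than environment)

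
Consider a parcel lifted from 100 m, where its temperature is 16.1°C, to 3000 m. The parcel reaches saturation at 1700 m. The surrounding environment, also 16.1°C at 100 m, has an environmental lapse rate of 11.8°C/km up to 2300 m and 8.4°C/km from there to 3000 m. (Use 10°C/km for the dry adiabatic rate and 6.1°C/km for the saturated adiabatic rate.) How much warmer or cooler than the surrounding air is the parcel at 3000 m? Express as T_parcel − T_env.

+7.91°C (parcel warmer than environment)

Parcel:
  100 → 1700 m (dry, 10°C/km): ΔT = -10 × 1.6 = -16°C → T = 0.1°C
  1700 → 3000 m (saturated, 6.1°C/km): ΔT = -6.1 × 1.3 = -7.93°C → T = -7.83°C
Environment:
  100 → 2300 m (environment, lower layer, 11.8°C/km): ΔT = -11.8 × 2.2 = -25.96°C → T = -9.86°C
  2300 → 3000 m (environment, upper layer, 8.4°C/km): ΔT = -8.4 × 0.7 = -5.88°C → T = -15.74°C
T_parcel − T_env = -7.83 − (-15.74) = +7.91°C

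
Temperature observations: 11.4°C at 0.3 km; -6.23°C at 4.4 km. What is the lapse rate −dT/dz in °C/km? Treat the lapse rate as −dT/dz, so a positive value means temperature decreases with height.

Γ = −ΔT/Δz = (11.4 − (-6.23)) / (4400 − 300) m
  = 17.63°C / 4.1 km = 4.3°C/km

4.3°C/km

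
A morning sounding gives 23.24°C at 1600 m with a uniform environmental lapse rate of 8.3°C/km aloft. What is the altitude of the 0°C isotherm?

Height above start = (23.24 − 0) / 8.3 = 2.8 km
Altitude = 1600 m + 2800 m = 4400 m

4400 m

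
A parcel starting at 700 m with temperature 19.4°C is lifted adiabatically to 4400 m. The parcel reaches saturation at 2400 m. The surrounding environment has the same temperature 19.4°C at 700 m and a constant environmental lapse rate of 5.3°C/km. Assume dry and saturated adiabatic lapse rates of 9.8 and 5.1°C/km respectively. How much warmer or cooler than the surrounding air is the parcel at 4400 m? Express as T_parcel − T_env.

-7.25°C (parcel cooler than environment)

Parcel:
  Dry to 2400 m: -9.8 × 1.7 km = -16.66°C, so T = 2.74°C.
  Saturated to 4400 m: -5.1 × 2 km = -10.2°C, so T = -7.46°C.
Environment:
  Environment to 4400 m: -5.3 × 3.7 km = -19.61°C, so T = -0.21°C.
T_parcel − T_env = -7.46 − (-0.21) = -7.25°C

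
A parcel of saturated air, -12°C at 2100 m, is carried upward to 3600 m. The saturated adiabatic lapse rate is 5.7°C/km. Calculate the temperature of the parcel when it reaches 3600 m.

2100–3600 m, saturated adiabatic: Δz = 1.5 km ⇒ ΔT = -8.55°C; T = -20.55°C

-20.55°C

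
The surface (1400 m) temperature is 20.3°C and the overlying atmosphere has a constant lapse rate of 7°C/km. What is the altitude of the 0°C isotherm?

4300 m

Height above start = (20.3 − 0) / 7 = 2.9 km
Altitude = 1400 m + 2900 m = 4300 m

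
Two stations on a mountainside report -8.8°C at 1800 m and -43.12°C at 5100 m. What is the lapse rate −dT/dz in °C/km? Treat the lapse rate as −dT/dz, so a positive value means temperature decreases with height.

Γ = −ΔT/Δz = (-8.8 − (-43.12)) / (5100 − 1800) m
  = 34.32°C / 3.3 km = 10.4°C/km

10.4°C/km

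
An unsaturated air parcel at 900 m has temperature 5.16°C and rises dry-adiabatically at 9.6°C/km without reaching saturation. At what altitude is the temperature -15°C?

Height above start = (5.16 − (-15)) / 9.6 = 2.1 km
Altitude = 900 m + 2100 m = 3000 m

3000 m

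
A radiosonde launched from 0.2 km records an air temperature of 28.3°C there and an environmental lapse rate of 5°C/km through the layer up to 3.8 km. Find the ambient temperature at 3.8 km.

200 → 3800 m (environmental, 5°C/km): ΔT = -5 × 3.6 = -18°C → T = 10.3°C

10.3°C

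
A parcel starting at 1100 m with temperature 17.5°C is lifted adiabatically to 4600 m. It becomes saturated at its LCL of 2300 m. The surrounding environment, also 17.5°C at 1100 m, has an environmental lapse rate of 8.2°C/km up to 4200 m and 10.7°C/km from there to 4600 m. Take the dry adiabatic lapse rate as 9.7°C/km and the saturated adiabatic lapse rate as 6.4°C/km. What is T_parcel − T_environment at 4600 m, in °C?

Parcel:
  From 1100 m to 2300 m (dry): cools by 9.7 × 1.2 = 11.64°C, giving 5.86°C.
  From 2300 m to 4600 m (saturated): cools by 6.4 × 2.3 = 14.72°C, giving -8.86°C.
Environment:
  From 1100 m to 4200 m (environment, lower layer): cools by 8.2 × 3.1 = 25.42°C, giving -7.92°C.
  From 4200 m to 4600 m (environment, upper layer): cools by 10.7 × 0.4 = 4.28°C, giving -12.2°C.
T_parcel − T_env = -8.86 − (-12.2) = +3.34°C

+3.34°C (parcel warmer than environment)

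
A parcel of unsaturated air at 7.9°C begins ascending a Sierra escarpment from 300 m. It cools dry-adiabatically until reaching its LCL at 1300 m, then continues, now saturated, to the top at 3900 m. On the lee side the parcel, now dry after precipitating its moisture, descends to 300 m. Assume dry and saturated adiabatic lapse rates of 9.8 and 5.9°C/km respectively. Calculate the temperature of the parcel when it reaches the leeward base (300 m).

300 → 1300 m (dry, 9.8°C/km): ΔT = -9.8 × 1 = -9.8°C → T = -1.9°C
1300 → 3900 m (saturated, 5.9°C/km): ΔT = -5.9 × 2.6 = -15.34°C → T = -17.24°C
3900 → 300 m (dry descent, 9.8°C/km): ΔT = +9.8 × 3.6 = +35.28°C → T = 18.04°C

18.04°C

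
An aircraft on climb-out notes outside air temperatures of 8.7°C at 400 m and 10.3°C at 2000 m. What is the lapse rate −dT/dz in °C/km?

Γ = −ΔT/Δz = (8.7 − 10.3) / (2000 − 400) m
  = -1.6°C / 1.6 km = -1°C/km

-1°C/km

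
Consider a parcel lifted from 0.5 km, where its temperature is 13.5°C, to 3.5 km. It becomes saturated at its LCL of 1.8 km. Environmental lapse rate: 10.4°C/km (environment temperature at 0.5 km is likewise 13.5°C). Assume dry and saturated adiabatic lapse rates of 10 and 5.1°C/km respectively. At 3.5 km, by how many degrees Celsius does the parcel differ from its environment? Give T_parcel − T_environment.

+9.53°C (parcel warmer than environment)

Parcel:
  Dry to 1800 m: -10 × 1.3 km = -13°C, so T = 0.5°C.
  Saturated to 3500 m: -5.1 × 1.7 km = -8.67°C, so T = -8.17°C.
Environment:
  Environment to 3500 m: -10.4 × 3 km = -31.2°C, so T = -17.7°C.
T_parcel − T_env = -8.17 − (-17.7) = +9.53°C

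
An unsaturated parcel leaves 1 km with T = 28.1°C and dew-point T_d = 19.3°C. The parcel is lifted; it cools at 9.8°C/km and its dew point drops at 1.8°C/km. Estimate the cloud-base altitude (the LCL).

2.1 km

T and T_d converge at 9.8 − 1.8 = 8°C per km
Height above start = (28.1 − 19.3) / 8 = 1.1 km
LCL altitude = 1000 m + 1100 m = 2100 m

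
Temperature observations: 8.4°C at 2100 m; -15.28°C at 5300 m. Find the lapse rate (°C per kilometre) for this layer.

Γ = −ΔT/Δz = (8.4 − (-15.28)) / (5300 − 2100) m
  = 23.68°C / 3.2 km = 7.4°C/km

7.4°C/km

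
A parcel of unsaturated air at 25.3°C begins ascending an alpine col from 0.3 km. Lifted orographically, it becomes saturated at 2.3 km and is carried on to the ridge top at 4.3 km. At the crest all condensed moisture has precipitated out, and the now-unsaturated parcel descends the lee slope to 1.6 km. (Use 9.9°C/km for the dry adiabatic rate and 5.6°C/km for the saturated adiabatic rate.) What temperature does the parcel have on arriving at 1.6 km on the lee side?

300–2300 m, dry: Δz = 2 km ⇒ ΔT = -19.8°C; T = 5.5°C
2300–4300 m, saturated: Δz = 2 km ⇒ ΔT = -11.2°C; T = -5.7°C
4300–1600 m, dry descent: Δz = 2.7 km ⇒ ΔT = +26.73°C; T = 21.03°C

21.03°C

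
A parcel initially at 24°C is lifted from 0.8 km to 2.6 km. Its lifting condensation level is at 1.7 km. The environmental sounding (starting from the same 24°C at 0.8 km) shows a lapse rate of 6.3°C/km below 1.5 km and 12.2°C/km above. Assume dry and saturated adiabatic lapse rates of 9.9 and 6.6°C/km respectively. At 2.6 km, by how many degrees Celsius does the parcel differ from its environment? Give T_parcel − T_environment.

+2.98°C (parcel warmer than environment)

Parcel:
  Dry to 1700 m: -9.9 × 0.9 km = -8.91°C, so T = 15.09°C.
  Saturated to 2600 m: -6.6 × 0.9 km = -5.94°C, so T = 9.15°C.
Environment:
  Environment, lower layer to 1500 m: -6.3 × 0.7 km = -4.41°C, so T = 19.59°C.
  Environment, upper layer to 2600 m: -12.2 × 1.1 km = -13.42°C, so T = 6.17°C.
T_parcel − T_env = 9.15 − 6.17 = +2.98°C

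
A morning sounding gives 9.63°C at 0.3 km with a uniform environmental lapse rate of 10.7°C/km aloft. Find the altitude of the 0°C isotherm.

1.2 km

Height above start = (9.63 − 0) / 10.7 = 0.9 km
Altitude = 300 m + 900 m = 1200 m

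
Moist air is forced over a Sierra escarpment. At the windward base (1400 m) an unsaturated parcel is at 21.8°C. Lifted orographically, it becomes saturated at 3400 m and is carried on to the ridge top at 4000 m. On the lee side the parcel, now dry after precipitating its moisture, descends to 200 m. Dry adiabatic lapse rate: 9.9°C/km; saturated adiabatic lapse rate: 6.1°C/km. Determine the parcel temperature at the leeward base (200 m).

From 1400 m to 3400 m (dry): cools by 9.9 × 2 = 19.8°C, giving 2°C.
From 3400 m to 4000 m (saturated): cools by 6.1 × 0.6 = 3.66°C, giving -1.66°C.
From 4000 m to 200 m (dry descent): warms by 9.9 × 3.8 = 37.62°C, giving 35.96°C.

35.96°C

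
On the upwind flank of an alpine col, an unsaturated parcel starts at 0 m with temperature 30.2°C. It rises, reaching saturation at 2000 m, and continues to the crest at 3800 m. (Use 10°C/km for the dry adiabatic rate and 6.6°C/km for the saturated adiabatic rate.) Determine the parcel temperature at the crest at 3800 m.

From 0 m to 2000 m (dry): cools by 10 × 2 = 20°C, giving 10.2°C.
From 2000 m to 3800 m (saturated): cools by 6.6 × 1.8 = 11.88°C, giving -1.68°C.

-1.68°C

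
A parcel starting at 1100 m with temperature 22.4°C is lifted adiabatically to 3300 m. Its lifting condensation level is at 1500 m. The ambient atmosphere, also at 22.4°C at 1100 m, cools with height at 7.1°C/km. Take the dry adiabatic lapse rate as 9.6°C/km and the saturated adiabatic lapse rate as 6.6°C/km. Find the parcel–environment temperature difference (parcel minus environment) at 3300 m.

Parcel:
  Dry to 1500 m: -9.6 × 0.4 km = -3.84°C, so T = 18.56°C.
  Saturated to 3300 m: -6.6 × 1.8 km = -11.88°C, so T = 6.68°C.
Environment:
  Environment to 3300 m: -7.1 × 2.2 km = -15.62°C, so T = 6.78°C.
T_parcel − T_env = 6.68 − 6.78 = -0.1°C

-0.1°C (parcel cooler than environment)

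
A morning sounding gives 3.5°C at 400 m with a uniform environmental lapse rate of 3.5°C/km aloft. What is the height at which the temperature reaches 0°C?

1400 m

Height above start = (3.5 − 0) / 3.5 = 1 km
Altitude = 400 m + 1000 m = 1400 m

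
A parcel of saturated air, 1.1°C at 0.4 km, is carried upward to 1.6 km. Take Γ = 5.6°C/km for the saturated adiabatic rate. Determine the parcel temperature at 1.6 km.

400–1600 m, saturated adiabatic: Δz = 1.2 km ⇒ ΔT = -6.72°C; T = -5.62°C

-5.62°C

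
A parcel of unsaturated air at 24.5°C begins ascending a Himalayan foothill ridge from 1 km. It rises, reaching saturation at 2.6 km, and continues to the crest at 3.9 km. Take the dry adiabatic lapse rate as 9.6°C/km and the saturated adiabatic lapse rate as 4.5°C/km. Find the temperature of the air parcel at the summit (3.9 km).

Dry to 2600 m: -9.6 × 1.6 km = -15.36°C, so T = 9.14°C.
Saturated to 3900 m: -4.5 × 1.3 km = -5.85°C, so T = 3.29°C.

3.29°C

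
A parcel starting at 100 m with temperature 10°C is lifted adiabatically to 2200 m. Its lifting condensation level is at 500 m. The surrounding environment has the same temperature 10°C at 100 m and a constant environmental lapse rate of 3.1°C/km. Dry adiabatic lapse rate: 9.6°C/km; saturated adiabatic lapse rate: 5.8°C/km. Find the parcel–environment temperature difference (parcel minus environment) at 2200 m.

-7.19°C (parcel cooler than environment)

Parcel:
  100 → 500 m (dry, 9.6°C/km): ΔT = -9.6 × 0.4 = -3.84°C → T = 6.16°C
  500 → 2200 m (saturated, 5.8°C/km): ΔT = -5.8 × 1.7 = -9.86°C → T = -3.7°C
Environment:
  100 → 2200 m (environment, 3.1°C/km): ΔT = -3.1 × 2.1 = -6.51°C → T = 3.49°C
T_parcel − T_env = -3.7 − 3.49 = -7.19°C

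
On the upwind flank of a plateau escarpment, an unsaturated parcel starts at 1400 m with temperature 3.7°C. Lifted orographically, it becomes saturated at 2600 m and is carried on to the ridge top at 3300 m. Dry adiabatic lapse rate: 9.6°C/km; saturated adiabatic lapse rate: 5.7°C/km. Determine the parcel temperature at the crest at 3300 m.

1400 → 2600 m (dry, 9.6°C/km): ΔT = -9.6 × 1.2 = -11.52°C → T = -7.82°C
2600 → 3300 m (saturated, 5.7°C/km): ΔT = -5.7 × 0.7 = -3.99°C → T = -11.81°C

-11.81°C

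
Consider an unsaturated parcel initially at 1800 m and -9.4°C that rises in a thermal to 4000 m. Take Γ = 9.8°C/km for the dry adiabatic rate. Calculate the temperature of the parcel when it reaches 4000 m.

From 1800 m to 4000 m (dry adiabatic): cools by 9.8 × 2.2 = 21.56°C, giving -30.96°C.

-30.96°C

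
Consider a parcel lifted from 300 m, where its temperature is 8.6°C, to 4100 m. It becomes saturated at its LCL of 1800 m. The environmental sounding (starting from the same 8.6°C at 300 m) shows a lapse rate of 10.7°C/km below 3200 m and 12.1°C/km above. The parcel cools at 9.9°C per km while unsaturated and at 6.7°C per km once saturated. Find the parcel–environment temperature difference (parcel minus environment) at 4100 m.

+11.66°C (parcel warmer than environment)

Parcel:
  From 300 m to 1800 m (dry): cools by 9.9 × 1.5 = 14.85°C, giving -6.25°C.
  From 1800 m to 4100 m (saturated): cools by 6.7 × 2.3 = 15.41°C, giving -21.66°C.
Environment:
  From 300 m to 3200 m (environment, lower layer): cools by 10.7 × 2.9 = 31.03°C, giving -22.43°C.
  From 3200 m to 4100 m (environment, upper layer): cools by 12.1 × 0.9 = 10.89°C, giving -33.32°C.
T_parcel − T_env = -21.66 − (-33.32) = +11.66°C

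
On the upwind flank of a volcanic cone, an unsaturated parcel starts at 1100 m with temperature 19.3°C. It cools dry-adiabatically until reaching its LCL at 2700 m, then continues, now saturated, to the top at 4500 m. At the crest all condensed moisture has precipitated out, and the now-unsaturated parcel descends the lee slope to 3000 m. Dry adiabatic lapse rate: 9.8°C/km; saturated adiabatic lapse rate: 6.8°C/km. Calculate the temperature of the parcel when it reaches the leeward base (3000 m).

Dry to 2700 m: -9.8 × 1.6 km = -15.68°C, so T = 3.62°C.
Saturated to 4500 m: -6.8 × 1.8 km = -12.24°C, so T = -8.62°C.
Dry descent to 3000 m: +9.8 × 1.5 km = +14.7°C, so T = 6.08°C.

6.08°C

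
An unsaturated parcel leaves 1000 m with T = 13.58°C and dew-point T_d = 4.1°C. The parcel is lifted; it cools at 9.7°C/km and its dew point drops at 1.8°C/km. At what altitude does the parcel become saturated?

2200 m

T and T_d converge at 9.7 − 1.8 = 7.9°C per km
Height above start = (13.58 − 4.1) / 7.9 = 1.2 km
LCL altitude = 1000 m + 1200 m = 2200 m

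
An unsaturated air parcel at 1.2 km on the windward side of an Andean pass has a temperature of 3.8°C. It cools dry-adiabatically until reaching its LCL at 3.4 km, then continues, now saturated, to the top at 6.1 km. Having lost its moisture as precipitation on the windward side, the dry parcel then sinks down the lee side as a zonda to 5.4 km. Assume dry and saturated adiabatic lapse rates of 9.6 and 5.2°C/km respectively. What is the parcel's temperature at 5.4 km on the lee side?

-24.64°C

Dry to 3400 m: -9.6 × 2.2 km = -21.12°C, so T = -17.32°C.
Saturated to 6100 m: -5.2 × 2.7 km = -14.04°C, so T = -31.36°C.
Dry descent to 5400 m: +9.6 × 0.7 km = +6.72°C, so T = -24.64°C.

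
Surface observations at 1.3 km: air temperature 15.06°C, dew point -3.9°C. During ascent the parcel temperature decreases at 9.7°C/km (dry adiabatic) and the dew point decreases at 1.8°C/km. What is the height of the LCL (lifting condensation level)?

3.7 km

T and T_d converge at 9.7 − 1.8 = 7.9°C per km
Height above start = (15.06 − (-3.9)) / 7.9 = 2.4 km
LCL altitude = 1300 m + 2400 m = 3700 m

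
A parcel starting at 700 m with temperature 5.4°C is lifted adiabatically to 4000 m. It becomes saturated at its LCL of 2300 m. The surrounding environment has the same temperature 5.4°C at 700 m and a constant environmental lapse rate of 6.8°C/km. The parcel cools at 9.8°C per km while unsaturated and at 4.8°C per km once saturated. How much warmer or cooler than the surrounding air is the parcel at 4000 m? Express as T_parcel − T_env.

Parcel:
  From 700 m to 2300 m (dry): cools by 9.8 × 1.6 = 15.68°C, giving -10.28°C.
  From 2300 m to 4000 m (saturated): cools by 4.8 × 1.7 = 8.16°C, giving -18.44°C.
Environment:
  From 700 m to 4000 m (environment): cools by 6.8 × 3.3 = 22.44°C, giving -17.04°C.
T_parcel − T_env = -18.44 − (-17.04) = -1.4°C

-1.4°C (parcel cooler than environment)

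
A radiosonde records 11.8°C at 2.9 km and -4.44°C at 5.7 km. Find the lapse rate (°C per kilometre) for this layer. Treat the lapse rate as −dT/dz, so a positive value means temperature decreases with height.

5.8°C/km

Γ = −ΔT/Δz = (11.8 − (-4.44)) / (5700 − 2900) m
  = 16.24°C / 2.8 km = 5.8°C/km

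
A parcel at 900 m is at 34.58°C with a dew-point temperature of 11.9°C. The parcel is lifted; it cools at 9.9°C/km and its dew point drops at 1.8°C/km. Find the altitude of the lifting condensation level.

3700 m

T and T_d converge at 9.9 − 1.8 = 8.1°C per km
Height above start = (34.58 − 11.9) / 8.1 = 2.8 km
LCL altitude = 900 m + 2800 m = 3700 m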